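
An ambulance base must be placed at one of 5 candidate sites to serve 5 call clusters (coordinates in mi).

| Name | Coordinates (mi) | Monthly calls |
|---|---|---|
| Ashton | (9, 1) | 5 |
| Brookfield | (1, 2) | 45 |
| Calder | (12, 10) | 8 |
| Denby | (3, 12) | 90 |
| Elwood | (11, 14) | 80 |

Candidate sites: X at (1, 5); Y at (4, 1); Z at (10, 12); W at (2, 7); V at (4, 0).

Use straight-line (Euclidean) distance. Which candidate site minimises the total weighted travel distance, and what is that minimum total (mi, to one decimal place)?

Total weighted distance at each candidate:
  X (1, 5): total = 2007.9
  Y (4, 1): total = 2438.9
  Z (10, 12): total = 1492.2
  W (2, 7): total = 1730.1
  V (4, 0): total = 2626.1
Minimum is at Z with total 1492.2 mi.

Z, total 1492.2 mi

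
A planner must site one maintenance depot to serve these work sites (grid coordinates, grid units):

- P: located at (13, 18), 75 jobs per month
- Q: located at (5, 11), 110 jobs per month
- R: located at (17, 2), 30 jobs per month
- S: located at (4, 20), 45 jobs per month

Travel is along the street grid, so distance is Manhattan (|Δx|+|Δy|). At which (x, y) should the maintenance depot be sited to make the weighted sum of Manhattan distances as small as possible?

(5, 11)

Manhattan distance separates: Σwᵢ(|x−xᵢ|+|y−yᵢ|) = Σwᵢ|x−xᵢ| + Σwᵢ|y−yᵢ|, so x and y are optimised independently as 1-D weighted medians.
Total weight W = 260; half = 130.
x-coordinate, sorted with cumulative weight:
  x=4 (S, w=45) cum 45
  x=5 (Q, w=110) cum 155  ← median
  x=13 (P, w=75) cum 230
  x=17 (R, w=30) cum 260
⇒ x* = 5
y-coordinate, sorted with cumulative weight:
  y=2 (R, w=30) cum 30
  y=11 (Q, w=110) cum 140  ← median
  y=18 (P, w=75) cum 215
  y=20 (S, w=45) cum 260
⇒ y* = 11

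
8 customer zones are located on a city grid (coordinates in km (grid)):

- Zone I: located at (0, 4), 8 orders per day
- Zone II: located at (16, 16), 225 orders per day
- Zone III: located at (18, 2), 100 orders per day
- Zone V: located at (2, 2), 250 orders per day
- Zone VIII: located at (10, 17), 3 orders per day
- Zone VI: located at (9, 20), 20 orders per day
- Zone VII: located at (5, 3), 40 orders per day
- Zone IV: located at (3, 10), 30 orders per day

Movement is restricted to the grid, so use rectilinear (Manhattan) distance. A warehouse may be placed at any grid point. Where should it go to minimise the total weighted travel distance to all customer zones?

Manhattan distance separates: Σwᵢ(|x−xᵢ|+|y−yᵢ|) = Σwᵢ|x−xᵢ| + Σwᵢ|y−yᵢ|, so x and y are optimised independently as 1-D weighted medians.
Total weight W = 676; half = 338.
x-coordinate, sorted with cumulative weight:
  x=0 (Zone I, w=8) cum 8
  x=2 (Zone V, w=250) cum 258
  x=3 (Zone IV, w=30) cum 288
  x=5 (Zone VII, w=40) cum 328
  x=9 (Zone VI, w=20) cum 348  ← median
  x=10 (Zone VIII, w=3) cum 351
  x=16 (Zone II, w=225) cum 576
  x=18 (Zone III, w=100) cum 676
⇒ x* = 9
y-coordinate, sorted with cumulative weight:
  y=2 (Zone III, w=100) cum 100
  y=2 (Zone V, w=250) cum 350  ← median
  y=3 (Zone VII, w=40) cum 390
  y=4 (Zone I, w=8) cum 398
  y=10 (Zone IV, w=30) cum 428
  y=16 (Zone II, w=225) cum 653
  y=17 (Zone VIII, w=3) cum 656
  y=20 (Zone VI, w=20) cum 676
⇒ y* = 2

(9, 2)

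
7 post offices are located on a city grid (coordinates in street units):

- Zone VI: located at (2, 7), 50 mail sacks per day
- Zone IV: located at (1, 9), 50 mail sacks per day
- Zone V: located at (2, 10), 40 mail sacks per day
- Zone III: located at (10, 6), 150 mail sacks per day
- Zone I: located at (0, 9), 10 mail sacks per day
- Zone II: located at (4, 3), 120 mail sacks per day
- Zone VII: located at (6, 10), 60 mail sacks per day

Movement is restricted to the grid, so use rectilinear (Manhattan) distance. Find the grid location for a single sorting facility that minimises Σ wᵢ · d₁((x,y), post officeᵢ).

Manhattan distance separates: Σwᵢ(|x−xᵢ|+|y−yᵢ|) = Σwᵢ|x−xᵢ| + Σwᵢ|y−yᵢ|, so x and y are optimised independently as 1-D weighted medians.
Total weight W = 480; half = 240.
x-coordinate, sorted with cumulative weight:
  x=0 (Zone I, w=10) cum 10
  x=1 (Zone IV, w=50) cum 60
  x=2 (Zone VI, w=50) cum 110
  x=2 (Zone V, w=40) cum 150
  x=4 (Zone II, w=120) cum 270  ← median
  x=6 (Zone VII, w=60) cum 330
  x=10 (Zone III, w=150) cum 480
⇒ x* = 4
y-coordinate, sorted with cumulative weight:
  y=3 (Zone II, w=120) cum 120
  y=6 (Zone III, w=150) cum 270  ← median
  y=7 (Zone VI, w=50) cum 320
  y=9 (Zone IV, w=50) cum 370
  y=9 (Zone I, w=10) cum 380
  y=10 (Zone V, w=40) cum 420
  y=10 (Zone VII, w=60) cum 480
⇒ y* = 6

(4, 6)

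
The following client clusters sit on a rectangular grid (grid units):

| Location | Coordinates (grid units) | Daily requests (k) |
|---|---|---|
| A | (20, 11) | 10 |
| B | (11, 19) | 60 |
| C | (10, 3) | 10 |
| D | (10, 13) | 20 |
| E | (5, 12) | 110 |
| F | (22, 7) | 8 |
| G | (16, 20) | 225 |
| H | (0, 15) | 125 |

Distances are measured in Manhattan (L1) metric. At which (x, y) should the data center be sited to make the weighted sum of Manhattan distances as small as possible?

Manhattan distance separates: Σwᵢ(|x−xᵢ|+|y−yᵢ|) = Σwᵢ|x−xᵢ| + Σwᵢ|y−yᵢ|, so x and y are optimised independently as 1-D weighted medians.
Total weight W = 568; half = 284.
x-coordinate, sorted with cumulative weight:
  x=0 (H, w=125) cum 125
  x=5 (E, w=110) cum 235
  x=10 (C, w=10) cum 245
  x=10 (D, w=20) cum 265
  x=11 (B, w=60) cum 325  ← median
  x=16 (G, w=225) cum 550
  x=20 (A, w=10) cum 560
  x=22 (F, w=8) cum 568
⇒ x* = 11
y-coordinate, sorted with cumulative weight:
  y=3 (C, w=10) cum 10
  y=7 (F, w=8) cum 18
  y=11 (A, w=10) cum 28
  y=12 (E, w=110) cum 138
  y=13 (D, w=20) cum 158
  y=15 (H, w=125) cum 283
  y=19 (B, w=60) cum 343  ← median
  y=20 (G, w=225) cum 568
⇒ y* = 19

(11, 19)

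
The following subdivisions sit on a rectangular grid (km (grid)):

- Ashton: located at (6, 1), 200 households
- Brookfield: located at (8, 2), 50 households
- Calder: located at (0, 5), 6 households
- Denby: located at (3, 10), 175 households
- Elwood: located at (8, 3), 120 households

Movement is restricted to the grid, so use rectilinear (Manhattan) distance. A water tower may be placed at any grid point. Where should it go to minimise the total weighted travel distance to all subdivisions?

Manhattan distance separates: Σwᵢ(|x−xᵢ|+|y−yᵢ|) = Σwᵢ|x−xᵢ| + Σwᵢ|y−yᵢ|, so x and y are optimised independently as 1-D weighted medians.
Total weight W = 551; half = 275.5.
x-coordinate, sorted with cumulative weight:
  x=0 (Calder, w=6) cum 6
  x=3 (Denby, w=175) cum 181
  x=6 (Ashton, w=200) cum 381  ← median
  x=8 (Brookfield, w=50) cum 431
  x=8 (Elwood, w=120) cum 551
⇒ x* = 6
y-coordinate, sorted with cumulative weight:
  y=1 (Ashton, w=200) cum 200
  y=2 (Brookfield, w=50) cum 250
  y=3 (Elwood, w=120) cum 370  ← median
  y=5 (Calder, w=6) cum 376
  y=10 (Denby, w=175) cum 551
⇒ y* = 3

(6, 3)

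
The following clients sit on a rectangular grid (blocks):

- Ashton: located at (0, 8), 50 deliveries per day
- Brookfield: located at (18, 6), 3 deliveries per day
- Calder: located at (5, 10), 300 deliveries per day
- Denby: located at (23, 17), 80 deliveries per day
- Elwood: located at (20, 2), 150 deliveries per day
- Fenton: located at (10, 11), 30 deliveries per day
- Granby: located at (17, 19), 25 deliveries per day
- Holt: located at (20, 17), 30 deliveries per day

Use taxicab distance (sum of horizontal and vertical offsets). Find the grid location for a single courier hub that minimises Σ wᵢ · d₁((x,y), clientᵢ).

(5, 10)

Manhattan distance separates: Σwᵢ(|x−xᵢ|+|y−yᵢ|) = Σwᵢ|x−xᵢ| + Σwᵢ|y−yᵢ|, so x and y are optimised independently as 1-D weighted medians.
Total weight W = 668; half = 334.
x-coordinate, sorted with cumulative weight:
  x=0 (Ashton, w=50) cum 50
  x=5 (Calder, w=300) cum 350  ← median
  x=10 (Fenton, w=30) cum 380
  x=17 (Granby, w=25) cum 405
  x=18 (Brookfield, w=3) cum 408
  x=20 (Elwood, w=150) cum 558
  x=20 (Holt, w=30) cum 588
  x=23 (Denby, w=80) cum 668
⇒ x* = 5
y-coordinate, sorted with cumulative weight:
  y=2 (Elwood, w=150) cum 150
  y=6 (Brookfield, w=3) cum 153
  y=8 (Ashton, w=50) cum 203
  y=10 (Calder, w=300) cum 503  ← median
  y=11 (Fenton, w=30) cum 533
  y=17 (Denby, w=80) cum 613
  y=17 (Holt, w=30) cum 643
  y=19 (Granby, w=25) cum 668
⇒ y* = 10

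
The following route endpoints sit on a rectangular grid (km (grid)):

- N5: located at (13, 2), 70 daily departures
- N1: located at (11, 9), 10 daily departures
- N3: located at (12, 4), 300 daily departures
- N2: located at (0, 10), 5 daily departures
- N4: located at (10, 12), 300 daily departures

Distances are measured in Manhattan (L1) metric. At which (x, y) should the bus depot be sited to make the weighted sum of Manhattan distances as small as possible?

Manhattan distance separates: Σwᵢ(|x−xᵢ|+|y−yᵢ|) = Σwᵢ|x−xᵢ| + Σwᵢ|y−yᵢ|, so x and y are optimised independently as 1-D weighted medians.
Total weight W = 685; half = 342.5.
x-coordinate, sorted with cumulative weight:
  x=0 (N2, w=5) cum 5
  x=10 (N4, w=300) cum 305
  x=11 (N1, w=10) cum 315
  x=12 (N3, w=300) cum 615  ← median
  x=13 (N5, w=70) cum 685
⇒ x* = 12
y-coordinate, sorted with cumulative weight:
  y=2 (N5, w=70) cum 70
  y=4 (N3, w=300) cum 370  ← median
  y=9 (N1, w=10) cum 380
  y=10 (N2, w=5) cum 385
  y=12 (N4, w=300) cum 685
⇒ y* = 4

(12, 4)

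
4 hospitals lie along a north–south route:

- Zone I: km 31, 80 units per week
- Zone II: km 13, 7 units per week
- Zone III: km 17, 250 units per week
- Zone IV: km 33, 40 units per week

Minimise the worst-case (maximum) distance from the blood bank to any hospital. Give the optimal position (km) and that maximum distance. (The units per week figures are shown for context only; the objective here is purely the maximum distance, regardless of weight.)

The 1-center on a line is the midpoint of the two extreme points: leftmost at 13, rightmost at 33.
Optimal location = (13 + 33)/2 = 23; maximum distance = (33 − 13)/2 = 10.

location 23, max distance 10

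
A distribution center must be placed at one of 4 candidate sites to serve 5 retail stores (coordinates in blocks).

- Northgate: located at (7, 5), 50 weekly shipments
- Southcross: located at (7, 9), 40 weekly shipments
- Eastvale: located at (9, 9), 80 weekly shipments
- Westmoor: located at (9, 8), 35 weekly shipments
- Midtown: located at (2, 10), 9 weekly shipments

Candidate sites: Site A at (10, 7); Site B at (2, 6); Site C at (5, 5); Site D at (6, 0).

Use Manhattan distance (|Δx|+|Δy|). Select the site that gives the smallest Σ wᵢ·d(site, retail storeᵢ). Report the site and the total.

Site A, total 859 blocks

Total weighted distance at each candidate:
  Site A (10, 7): total = 859
  Site B (2, 6): total = 1771
  Site C (5, 5): total = 1297
  Site D (6, 0): total = 2171
Minimum is at Site A with total 859 blocks.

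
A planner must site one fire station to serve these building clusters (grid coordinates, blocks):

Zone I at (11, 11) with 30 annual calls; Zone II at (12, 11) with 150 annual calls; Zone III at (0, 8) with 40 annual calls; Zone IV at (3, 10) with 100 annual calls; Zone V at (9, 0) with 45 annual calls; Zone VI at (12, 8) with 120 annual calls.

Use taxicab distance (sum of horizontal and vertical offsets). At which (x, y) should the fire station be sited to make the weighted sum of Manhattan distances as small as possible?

(12, 10)

Manhattan distance separates: Σwᵢ(|x−xᵢ|+|y−yᵢ|) = Σwᵢ|x−xᵢ| + Σwᵢ|y−yᵢ|, so x and y are optimised independently as 1-D weighted medians.
Total weight W = 485; half = 242.5.
x-coordinate, sorted with cumulative weight:
  x=0 (Zone III, w=40) cum 40
  x=3 (Zone IV, w=100) cum 140
  x=9 (Zone V, w=45) cum 185
  x=11 (Zone I, w=30) cum 215
  x=12 (Zone II, w=150) cum 365  ← median
  x=12 (Zone VI, w=120) cum 485
⇒ x* = 12
y-coordinate, sorted with cumulative weight:
  y=0 (Zone V, w=45) cum 45
  y=8 (Zone III, w=40) cum 85
  y=8 (Zone VI, w=120) cum 205
  y=10 (Zone IV, w=100) cum 305  ← median
  y=11 (Zone I, w=30) cum 335
  y=11 (Zone II, w=150) cum 485
⇒ y* = 10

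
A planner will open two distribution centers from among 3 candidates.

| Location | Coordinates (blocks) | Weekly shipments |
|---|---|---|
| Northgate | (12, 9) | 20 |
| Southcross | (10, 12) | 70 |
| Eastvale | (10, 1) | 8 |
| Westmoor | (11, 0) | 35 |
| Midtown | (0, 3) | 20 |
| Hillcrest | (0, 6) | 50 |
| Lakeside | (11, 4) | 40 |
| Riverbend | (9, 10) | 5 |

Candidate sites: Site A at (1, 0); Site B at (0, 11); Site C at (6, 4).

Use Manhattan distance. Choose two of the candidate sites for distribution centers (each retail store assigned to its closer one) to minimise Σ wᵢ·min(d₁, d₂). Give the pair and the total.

{Site B, Site C}, total 1996

Evaluate every pair (each demand assigned to the nearer of the two):
  {Site B, Site C}: total = 1996
  {Site A, Site C}: total = 2106
  {Site A, Site B}: total = 2420
Best pair: {Site B, Site C} with total 1996.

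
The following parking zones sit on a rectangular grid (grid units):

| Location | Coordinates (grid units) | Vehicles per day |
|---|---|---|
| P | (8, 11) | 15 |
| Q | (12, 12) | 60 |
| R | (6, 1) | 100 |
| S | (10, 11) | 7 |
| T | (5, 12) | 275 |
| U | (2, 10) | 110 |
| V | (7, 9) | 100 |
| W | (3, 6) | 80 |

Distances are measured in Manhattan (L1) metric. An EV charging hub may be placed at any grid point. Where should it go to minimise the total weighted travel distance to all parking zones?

(5, 10)

Manhattan distance separates: Σwᵢ(|x−xᵢ|+|y−yᵢ|) = Σwᵢ|x−xᵢ| + Σwᵢ|y−yᵢ|, so x and y are optimised independently as 1-D weighted medians.
Total weight W = 747; half = 373.5.
x-coordinate, sorted with cumulative weight:
  x=2 (U, w=110) cum 110
  x=3 (W, w=80) cum 190
  x=5 (T, w=275) cum 465  ← median
  x=6 (R, w=100) cum 565
  x=7 (V, w=100) cum 665
  x=8 (P, w=15) cum 680
  x=10 (S, w=7) cum 687
  x=12 (Q, w=60) cum 747
⇒ x* = 5
y-coordinate, sorted with cumulative weight:
  y=1 (R, w=100) cum 100
  y=6 (W, w=80) cum 180
  y=9 (V, w=100) cum 280
  y=10 (U, w=110) cum 390  ← median
  y=11 (P, w=15) cum 405
  y=11 (S, w=7) cum 412
  y=12 (Q, w=60) cum 472
  y=12 (T, w=275) cum 747
⇒ y* = 10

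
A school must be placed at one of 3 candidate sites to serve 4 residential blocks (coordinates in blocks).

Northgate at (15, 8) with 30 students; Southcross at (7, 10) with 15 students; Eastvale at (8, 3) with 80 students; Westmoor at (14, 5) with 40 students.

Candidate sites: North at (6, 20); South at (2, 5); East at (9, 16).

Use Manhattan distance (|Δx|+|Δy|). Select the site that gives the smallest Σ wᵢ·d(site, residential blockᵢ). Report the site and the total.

South, total 1750 blocks

Total weighted distance at each candidate:
  North (6, 20): total = 3235
  South (2, 5): total = 1750
  East (9, 16): total = 2300
Minimum is at South with total 1750 blocks.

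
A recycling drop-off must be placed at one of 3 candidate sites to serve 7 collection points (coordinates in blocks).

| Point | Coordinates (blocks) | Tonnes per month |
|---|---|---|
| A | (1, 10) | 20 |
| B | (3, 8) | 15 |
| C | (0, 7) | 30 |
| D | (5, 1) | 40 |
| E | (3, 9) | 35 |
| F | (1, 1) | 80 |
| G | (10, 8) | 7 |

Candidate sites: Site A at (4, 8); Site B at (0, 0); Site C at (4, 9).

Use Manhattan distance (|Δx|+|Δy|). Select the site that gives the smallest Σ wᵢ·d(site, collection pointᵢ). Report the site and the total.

Total weighted distance at each candidate:
  Site A (4, 8): total = 1497
  Site B (0, 0): total = 1541
  Site C (4, 9): total = 1614
Minimum is at Site A with total 1497 blocks.

Site A, total 1497 blocks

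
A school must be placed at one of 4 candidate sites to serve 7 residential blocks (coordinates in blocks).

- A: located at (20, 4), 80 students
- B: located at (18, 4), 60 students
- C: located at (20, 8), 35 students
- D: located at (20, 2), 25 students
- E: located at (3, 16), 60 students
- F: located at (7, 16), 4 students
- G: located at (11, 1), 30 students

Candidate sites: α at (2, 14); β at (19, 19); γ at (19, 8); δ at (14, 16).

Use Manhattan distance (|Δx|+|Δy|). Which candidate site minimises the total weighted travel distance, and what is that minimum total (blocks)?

γ, total 2880 blocks

Total weighted distance at each candidate:
  α (2, 14): total = 6258
  β (19, 19): total = 5090
  γ (19, 8): total = 2880
  δ (14, 16): total = 4618
Minimum is at γ with total 2880 blocks.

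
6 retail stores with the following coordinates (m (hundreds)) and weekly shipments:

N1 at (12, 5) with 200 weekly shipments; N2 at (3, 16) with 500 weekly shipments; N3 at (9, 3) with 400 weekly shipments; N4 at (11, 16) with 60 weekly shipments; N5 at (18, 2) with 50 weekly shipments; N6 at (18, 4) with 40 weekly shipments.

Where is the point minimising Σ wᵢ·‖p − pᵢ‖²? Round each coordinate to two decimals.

(7.82, 9.14)

The minimiser of Σwᵢ‖p−pᵢ‖² is the weighted centroid p* = (Σwᵢpᵢ)/(Σwᵢ).
Σwᵢ = 1250.
Σwᵢxᵢ = 200·12 + 500·3 + 400·9 + 60·11 + 50·18 + 40·18 = 9780.
Σwᵢyᵢ = 200·5 + 500·16 + 400·3 + 60·16 + 50·2 + 40·4 = 11420.
x* = 9780/1250 = 7.82, y* = 11420/1250 = 9.14.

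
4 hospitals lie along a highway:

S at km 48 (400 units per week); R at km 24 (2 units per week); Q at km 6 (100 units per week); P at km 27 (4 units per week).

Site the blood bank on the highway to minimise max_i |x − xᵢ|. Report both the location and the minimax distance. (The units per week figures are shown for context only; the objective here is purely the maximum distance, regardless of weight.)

The 1-center on a line is the midpoint of the two extreme points: leftmost at 6, rightmost at 48.
Optimal location = (6 + 48)/2 = 27; maximum distance = (48 − 6)/2 = 21.

location 27, max distance 21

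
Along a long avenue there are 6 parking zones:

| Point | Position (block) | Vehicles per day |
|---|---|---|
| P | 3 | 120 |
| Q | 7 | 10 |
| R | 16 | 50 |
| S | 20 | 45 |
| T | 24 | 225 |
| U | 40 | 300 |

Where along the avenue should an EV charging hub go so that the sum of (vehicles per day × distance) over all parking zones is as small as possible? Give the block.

x = 24

For a sum of weighted absolute distances on a line, the optimum is the weighted median (not the mean). Total weight W = 750; half-weight = 375.
Sort by position and accumulate weight:
  block 3 (P, w=120) → cum 120
  block 7 (Q, w=10) → cum 130
  block 16 (R, w=50) → cum 180
  block 20 (S, w=45) → cum 225
  block 24 (T, w=225) → cum 450  ≥ 375 → median here
  block 40 (U, w=300) → cum 750
Optimal location: block 24.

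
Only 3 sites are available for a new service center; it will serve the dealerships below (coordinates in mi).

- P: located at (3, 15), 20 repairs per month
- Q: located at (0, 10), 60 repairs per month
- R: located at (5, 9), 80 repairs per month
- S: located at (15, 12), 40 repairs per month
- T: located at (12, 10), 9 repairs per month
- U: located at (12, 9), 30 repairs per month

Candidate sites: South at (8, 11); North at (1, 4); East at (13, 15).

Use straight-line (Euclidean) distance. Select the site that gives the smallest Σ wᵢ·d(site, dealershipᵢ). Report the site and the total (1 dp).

South, total 1354.4 mi

Total weighted distance at each candidate:
  South (8, 11): total = 1354.4
  North (1, 4): total = 2221.1
  East (13, 15): total = 2208.3
Minimum is at South with total 1354.4 mi.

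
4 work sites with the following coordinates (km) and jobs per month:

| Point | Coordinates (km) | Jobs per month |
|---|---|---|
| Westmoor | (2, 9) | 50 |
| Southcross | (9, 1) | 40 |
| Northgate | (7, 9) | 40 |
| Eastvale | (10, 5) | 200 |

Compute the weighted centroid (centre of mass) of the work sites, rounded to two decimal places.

(8.30, 5.61)

The minimiser of Σwᵢ‖p−pᵢ‖² is the weighted centroid p* = (Σwᵢpᵢ)/(Σwᵢ).
Σwᵢ = 330.
Σwᵢxᵢ = 50·2 + 40·9 + 40·7 + 200·10 = 2740.
Σwᵢyᵢ = 50·9 + 40·1 + 40·9 + 200·5 = 1850.
x* = 2740/330 = 8.30, y* = 1850/330 = 5.61.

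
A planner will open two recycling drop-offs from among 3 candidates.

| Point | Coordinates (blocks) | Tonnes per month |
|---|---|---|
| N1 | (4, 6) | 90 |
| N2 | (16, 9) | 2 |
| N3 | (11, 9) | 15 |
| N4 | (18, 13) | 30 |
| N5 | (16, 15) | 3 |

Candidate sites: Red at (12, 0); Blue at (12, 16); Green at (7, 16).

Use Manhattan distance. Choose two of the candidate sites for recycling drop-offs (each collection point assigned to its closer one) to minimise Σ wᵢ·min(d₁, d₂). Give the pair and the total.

Evaluate every pair (each demand assigned to the nearer of the two):
  {Blue, Green}: total = 1597
  {Red, Blue}: total = 1687
  {Red, Green}: total = 1796
Best pair: {Blue, Green} with total 1597.

{Blue, Green}, total 1597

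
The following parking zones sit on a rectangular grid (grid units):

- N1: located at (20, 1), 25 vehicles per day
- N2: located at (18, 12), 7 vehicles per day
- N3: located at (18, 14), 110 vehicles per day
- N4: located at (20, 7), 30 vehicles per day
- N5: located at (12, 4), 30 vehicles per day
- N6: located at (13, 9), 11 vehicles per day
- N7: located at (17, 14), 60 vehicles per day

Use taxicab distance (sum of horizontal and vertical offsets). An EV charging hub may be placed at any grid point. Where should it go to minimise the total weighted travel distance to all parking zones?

Manhattan distance separates: Σwᵢ(|x−xᵢ|+|y−yᵢ|) = Σwᵢ|x−xᵢ| + Σwᵢ|y−yᵢ|, so x and y are optimised independently as 1-D weighted medians.
Total weight W = 273; half = 136.5.
x-coordinate, sorted with cumulative weight:
  x=12 (N5, w=30) cum 30
  x=13 (N6, w=11) cum 41
  x=17 (N7, w=60) cum 101
  x=18 (N2, w=7) cum 108
  x=18 (N3, w=110) cum 218  ← median
  x=20 (N1, w=25) cum 243
  x=20 (N4, w=30) cum 273
⇒ x* = 18
y-coordinate, sorted with cumulative weight:
  y=1 (N1, w=25) cum 25
  y=4 (N5, w=30) cum 55
  y=7 (N4, w=30) cum 85
  y=9 (N6, w=11) cum 96
  y=12 (N2, w=7) cum 103
  y=14 (N3, w=110) cum 213  ← median
  y=14 (N7, w=60) cum 273
⇒ y* = 14

(18, 14)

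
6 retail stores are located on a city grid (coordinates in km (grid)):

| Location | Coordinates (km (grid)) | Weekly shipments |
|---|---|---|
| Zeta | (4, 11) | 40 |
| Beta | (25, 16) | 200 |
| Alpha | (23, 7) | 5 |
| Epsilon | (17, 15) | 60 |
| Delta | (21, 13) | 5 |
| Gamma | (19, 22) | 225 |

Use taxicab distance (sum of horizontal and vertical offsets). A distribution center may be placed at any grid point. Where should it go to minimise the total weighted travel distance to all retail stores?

(19, 16)

Manhattan distance separates: Σwᵢ(|x−xᵢ|+|y−yᵢ|) = Σwᵢ|x−xᵢ| + Σwᵢ|y−yᵢ|, so x and y are optimised independently as 1-D weighted medians.
Total weight W = 535; half = 267.5.
x-coordinate, sorted with cumulative weight:
  x=4 (Zeta, w=40) cum 40
  x=17 (Epsilon, w=60) cum 100
  x=19 (Gamma, w=225) cum 325  ← median
  x=21 (Delta, w=5) cum 330
  x=23 (Alpha, w=5) cum 335
  x=25 (Beta, w=200) cum 535
⇒ x* = 19
y-coordinate, sorted with cumulative weight:
  y=7 (Alpha, w=5) cum 5
  y=11 (Zeta, w=40) cum 45
  y=13 (Delta, w=5) cum 50
  y=15 (Epsilon, w=60) cum 110
  y=16 (Beta, w=200) cum 310  ← median
  y=22 (Gamma, w=225) cum 535
⇒ y* = 16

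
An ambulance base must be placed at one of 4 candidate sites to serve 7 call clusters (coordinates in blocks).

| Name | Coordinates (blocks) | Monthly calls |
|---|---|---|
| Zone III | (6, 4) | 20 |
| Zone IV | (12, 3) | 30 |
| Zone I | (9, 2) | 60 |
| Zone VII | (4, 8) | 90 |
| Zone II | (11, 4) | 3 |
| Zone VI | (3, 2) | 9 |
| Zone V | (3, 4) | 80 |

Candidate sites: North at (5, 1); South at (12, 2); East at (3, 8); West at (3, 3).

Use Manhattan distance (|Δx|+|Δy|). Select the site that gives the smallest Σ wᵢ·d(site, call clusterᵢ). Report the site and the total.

Total weighted distance at each candidate:
  North (5, 1): total = 1824
  South (12, 2): total = 2600
  East (3, 8): total = 1780
  West (3, 3): total = 1426
Minimum is at West with total 1426 blocks.

West, total 1426 blocks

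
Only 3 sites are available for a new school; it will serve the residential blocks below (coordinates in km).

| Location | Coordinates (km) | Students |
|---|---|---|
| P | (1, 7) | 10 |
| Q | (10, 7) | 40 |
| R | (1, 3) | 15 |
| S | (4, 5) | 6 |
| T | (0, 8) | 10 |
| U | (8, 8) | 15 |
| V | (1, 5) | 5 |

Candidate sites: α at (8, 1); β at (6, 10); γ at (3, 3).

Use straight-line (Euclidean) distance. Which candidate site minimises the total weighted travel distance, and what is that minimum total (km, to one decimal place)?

β, total 560.7 km

Total weighted distance at each candidate:
  α (8, 1): total = 739.9
  β (6, 10): total = 560.7
  γ (3, 3): total = 589.1
Minimum is at β with total 560.7 km.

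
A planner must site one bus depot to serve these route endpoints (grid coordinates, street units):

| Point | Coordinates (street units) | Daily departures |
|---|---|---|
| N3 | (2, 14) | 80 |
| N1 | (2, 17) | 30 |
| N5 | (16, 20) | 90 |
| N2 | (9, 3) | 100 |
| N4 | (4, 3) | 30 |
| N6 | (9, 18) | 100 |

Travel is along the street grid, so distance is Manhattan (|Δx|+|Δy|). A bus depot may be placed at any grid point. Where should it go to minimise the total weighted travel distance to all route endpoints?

Manhattan distance separates: Σwᵢ(|x−xᵢ|+|y−yᵢ|) = Σwᵢ|x−xᵢ| + Σwᵢ|y−yᵢ|, so x and y are optimised independently as 1-D weighted medians.
Total weight W = 430; half = 215.
x-coordinate, sorted with cumulative weight:
  x=2 (N3, w=80) cum 80
  x=2 (N1, w=30) cum 110
  x=4 (N4, w=30) cum 140
  x=9 (N2, w=100) cum 240  ← median
  x=9 (N6, w=100) cum 340
  x=16 (N5, w=90) cum 430
⇒ x* = 9
y-coordinate, sorted with cumulative weight:
  y=3 (N2, w=100) cum 100
  y=3 (N4, w=30) cum 130
  y=14 (N3, w=80) cum 210
  y=17 (N1, w=30) cum 240  ← median
  y=18 (N6, w=100) cum 340
  y=20 (N5, w=90) cum 430
⇒ y* = 17

(9, 17)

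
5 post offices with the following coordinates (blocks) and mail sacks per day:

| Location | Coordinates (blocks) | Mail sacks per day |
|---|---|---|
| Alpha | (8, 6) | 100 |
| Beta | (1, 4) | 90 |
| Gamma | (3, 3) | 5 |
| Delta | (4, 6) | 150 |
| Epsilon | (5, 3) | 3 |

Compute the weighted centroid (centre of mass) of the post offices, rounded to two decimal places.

(4.37, 5.41)

The minimiser of Σwᵢ‖p−pᵢ‖² is the weighted centroid p* = (Σwᵢpᵢ)/(Σwᵢ).
Σwᵢ = 348.
Σwᵢxᵢ = 100·8 + 90·1 + 5·3 + 150·4 + 3·5 = 1520.
Σwᵢyᵢ = 100·6 + 90·4 + 5·3 + 150·6 + 3·3 = 1884.
x* = 1520/348 = 4.37, y* = 1884/348 = 5.41.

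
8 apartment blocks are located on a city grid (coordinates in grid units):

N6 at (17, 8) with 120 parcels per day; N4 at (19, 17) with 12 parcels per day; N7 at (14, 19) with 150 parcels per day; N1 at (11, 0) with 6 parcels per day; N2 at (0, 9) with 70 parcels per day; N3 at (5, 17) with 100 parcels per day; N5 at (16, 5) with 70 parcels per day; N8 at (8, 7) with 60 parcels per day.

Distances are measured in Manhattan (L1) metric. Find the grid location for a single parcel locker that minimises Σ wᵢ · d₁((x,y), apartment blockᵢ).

Manhattan distance separates: Σwᵢ(|x−xᵢ|+|y−yᵢ|) = Σwᵢ|x−xᵢ| + Σwᵢ|y−yᵢ|, so x and y are optimised independently as 1-D weighted medians.
Total weight W = 588; half = 294.
x-coordinate, sorted with cumulative weight:
  x=0 (N2, w=70) cum 70
  x=5 (N3, w=100) cum 170
  x=8 (N8, w=60) cum 230
  x=11 (N1, w=6) cum 236
  x=14 (N7, w=150) cum 386  ← median
  x=16 (N5, w=70) cum 456
  x=17 (N6, w=120) cum 576
  x=19 (N4, w=12) cum 588
⇒ x* = 14
y-coordinate, sorted with cumulative weight:
  y=0 (N1, w=6) cum 6
  y=5 (N5, w=70) cum 76
  y=7 (N8, w=60) cum 136
  y=8 (N6, w=120) cum 256
  y=9 (N2, w=70) cum 326  ← median
  y=17 (N4, w=12) cum 338
  y=17 (N3, w=100) cum 438
  y=19 (N7, w=150) cum 588
⇒ y* = 9

(14, 9)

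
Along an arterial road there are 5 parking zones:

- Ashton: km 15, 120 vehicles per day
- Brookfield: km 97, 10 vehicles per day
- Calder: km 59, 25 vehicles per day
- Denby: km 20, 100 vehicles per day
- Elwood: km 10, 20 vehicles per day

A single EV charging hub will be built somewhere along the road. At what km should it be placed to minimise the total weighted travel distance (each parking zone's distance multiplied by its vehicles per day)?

x = 15

For a sum of weighted absolute distances on a line, the optimum is the weighted median (not the mean). Total weight W = 275; half-weight = 137.5.
Sort by position and accumulate weight:
  km 10 (Elwood, w=20) → cum 20
  km 15 (Ashton, w=120) → cum 140  ≥ 137.5 → median here
  km 20 (Denby, w=100) → cum 240
  km 59 (Calder, w=25) → cum 265
  km 97 (Brookfield, w=10) → cum 275
Optimal location: km 15.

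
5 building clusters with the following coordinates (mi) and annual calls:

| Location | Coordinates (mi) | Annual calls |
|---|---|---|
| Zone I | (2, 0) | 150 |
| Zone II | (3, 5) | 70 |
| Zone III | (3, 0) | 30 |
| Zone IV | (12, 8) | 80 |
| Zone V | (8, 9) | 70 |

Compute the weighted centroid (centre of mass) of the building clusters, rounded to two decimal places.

The minimiser of Σwᵢ‖p−pᵢ‖² is the weighted centroid p* = (Σwᵢpᵢ)/(Σwᵢ).
Σwᵢ = 400.
Σwᵢxᵢ = 150·2 + 70·3 + 30·3 + 80·12 + 70·8 = 2120.
Σwᵢyᵢ = 150·0 + 70·5 + 30·0 + 80·8 + 70·9 = 1620.
x* = 2120/400 = 5.30, y* = 1620/400 = 4.05.

(5.30, 4.05)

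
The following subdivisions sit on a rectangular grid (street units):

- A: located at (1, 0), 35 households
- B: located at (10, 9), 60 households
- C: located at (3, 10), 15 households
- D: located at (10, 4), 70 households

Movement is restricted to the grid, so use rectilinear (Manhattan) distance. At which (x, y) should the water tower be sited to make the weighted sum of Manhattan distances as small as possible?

Manhattan distance separates: Σwᵢ(|x−xᵢ|+|y−yᵢ|) = Σwᵢ|x−xᵢ| + Σwᵢ|y−yᵢ|, so x and y are optimised independently as 1-D weighted medians.
Total weight W = 180; half = 90.
x-coordinate, sorted with cumulative weight:
  x=1 (A, w=35) cum 35
  x=3 (C, w=15) cum 50
  x=10 (B, w=60) cum 110  ← median
  x=10 (D, w=70) cum 180
⇒ x* = 10
y-coordinate, sorted with cumulative weight:
  y=0 (A, w=35) cum 35
  y=4 (D, w=70) cum 105  ← median
  y=9 (B, w=60) cum 165
  y=10 (C, w=15) cum 180
⇒ y* = 4

(10, 4)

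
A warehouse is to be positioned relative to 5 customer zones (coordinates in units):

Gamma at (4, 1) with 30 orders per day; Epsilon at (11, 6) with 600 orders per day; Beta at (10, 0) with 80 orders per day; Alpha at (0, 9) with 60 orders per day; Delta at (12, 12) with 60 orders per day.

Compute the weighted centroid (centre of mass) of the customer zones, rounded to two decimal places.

(9.93, 5.89)

The minimiser of Σwᵢ‖p−pᵢ‖² is the weighted centroid p* = (Σwᵢpᵢ)/(Σwᵢ).
Σwᵢ = 830.
Σwᵢxᵢ = 30·4 + 600·11 + 80·10 + 60·0 + 60·12 = 8240.
Σwᵢyᵢ = 30·1 + 600·6 + 80·0 + 60·9 + 60·12 = 4890.
x* = 8240/830 = 9.93, y* = 4890/830 = 5.89.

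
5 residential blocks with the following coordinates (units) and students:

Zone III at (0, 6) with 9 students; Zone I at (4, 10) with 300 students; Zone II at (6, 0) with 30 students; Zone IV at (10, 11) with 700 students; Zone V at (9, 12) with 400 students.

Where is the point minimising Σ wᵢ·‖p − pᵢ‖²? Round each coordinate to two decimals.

(8.33, 10.81)

The minimiser of Σwᵢ‖p−pᵢ‖² is the weighted centroid p* = (Σwᵢpᵢ)/(Σwᵢ).
Σwᵢ = 1439.
Σwᵢxᵢ = 9·0 + 300·4 + 30·6 + 700·10 + 400·9 = 11980.
Σwᵢyᵢ = 9·6 + 300·10 + 30·0 + 700·11 + 400·12 = 15554.
x* = 11980/1439 = 8.33, y* = 15554/1439 = 10.81.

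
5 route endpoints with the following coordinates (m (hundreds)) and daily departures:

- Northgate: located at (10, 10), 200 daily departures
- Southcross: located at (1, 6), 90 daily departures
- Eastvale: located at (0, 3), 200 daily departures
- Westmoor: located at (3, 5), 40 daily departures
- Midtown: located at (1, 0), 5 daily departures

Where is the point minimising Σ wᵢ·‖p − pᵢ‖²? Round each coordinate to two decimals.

(4.14, 6.24)

The minimiser of Σwᵢ‖p−pᵢ‖² is the weighted centroid p* = (Σwᵢpᵢ)/(Σwᵢ).
Σwᵢ = 535.
Σwᵢxᵢ = 200·10 + 90·1 + 200·0 + 40·3 + 5·1 = 2215.
Σwᵢyᵢ = 200·10 + 90·6 + 200·3 + 40·5 + 5·0 = 3340.
x* = 2215/535 = 4.14, y* = 3340/535 = 6.24.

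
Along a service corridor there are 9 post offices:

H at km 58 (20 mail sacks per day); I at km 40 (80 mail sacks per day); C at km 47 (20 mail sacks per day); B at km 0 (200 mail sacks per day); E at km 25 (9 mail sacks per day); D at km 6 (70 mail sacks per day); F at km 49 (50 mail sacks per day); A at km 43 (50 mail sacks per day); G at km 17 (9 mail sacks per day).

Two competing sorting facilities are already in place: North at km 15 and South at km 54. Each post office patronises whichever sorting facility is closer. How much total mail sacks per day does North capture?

288

The indifferent point is the midpoint (15+54)/2 = 34.5; post offices left of it (closer to North at 15) go to North, those right go to South.
  B at 0 (w=200) → North
  D at 6 (w=70) → North
  G at 17 (w=9) → North
  E at 25 (w=9) → North
  I at 40 (w=80) → South
  A at 43 (w=50) → South
  C at 47 (w=20) → South
  F at 49 (w=50) → South
  H at 58 (w=20) → South
North captures 288; South captures 220.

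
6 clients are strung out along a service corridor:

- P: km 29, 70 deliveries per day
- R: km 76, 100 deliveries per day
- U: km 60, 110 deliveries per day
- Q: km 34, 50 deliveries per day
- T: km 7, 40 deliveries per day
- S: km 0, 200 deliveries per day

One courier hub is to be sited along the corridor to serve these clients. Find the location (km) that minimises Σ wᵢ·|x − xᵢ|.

x = 29

For a sum of weighted absolute distances on a line, the optimum is the weighted median (not the mean). Total weight W = 570; half-weight = 285.
Sort by position and accumulate weight:
  km 0 (S, w=200) → cum 200
  km 7 (T, w=40) → cum 240
  km 29 (P, w=70) → cum 310  ≥ 285 → median here
  km 34 (Q, w=50) → cum 360
  km 60 (U, w=110) → cum 470
  km 76 (R, w=100) → cum 570
Optimal location: km 29.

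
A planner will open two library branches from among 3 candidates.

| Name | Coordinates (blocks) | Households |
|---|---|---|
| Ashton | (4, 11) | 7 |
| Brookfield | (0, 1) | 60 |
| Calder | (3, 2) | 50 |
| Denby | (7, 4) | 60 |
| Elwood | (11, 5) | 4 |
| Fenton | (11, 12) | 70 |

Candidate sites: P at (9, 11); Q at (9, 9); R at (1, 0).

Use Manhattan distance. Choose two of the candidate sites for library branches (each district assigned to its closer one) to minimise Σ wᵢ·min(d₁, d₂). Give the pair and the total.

{P, R}, total 1137

Evaluate every pair (each demand assigned to the nearer of the two):
  {P, R}: total = 1137
  {Q, R}: total = 1163
  {P, Q}: total = 2359
Best pair: {P, R} with total 1137.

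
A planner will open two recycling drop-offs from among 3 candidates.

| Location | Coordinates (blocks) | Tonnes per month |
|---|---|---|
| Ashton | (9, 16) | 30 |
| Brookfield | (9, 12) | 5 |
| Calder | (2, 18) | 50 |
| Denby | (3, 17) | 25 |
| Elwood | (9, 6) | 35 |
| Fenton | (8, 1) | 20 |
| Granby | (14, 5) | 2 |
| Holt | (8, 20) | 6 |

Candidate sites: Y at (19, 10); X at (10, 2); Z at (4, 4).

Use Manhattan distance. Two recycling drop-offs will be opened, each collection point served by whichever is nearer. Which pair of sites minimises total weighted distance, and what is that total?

{X, Z}, total 2024

Evaluate every pair (each demand assigned to the nearer of the two):
  {X, Z}: total = 2024
  {Y, Z}: total = 2215
  {Y, X}: total = 2624
Best pair: {X, Z} with total 2024.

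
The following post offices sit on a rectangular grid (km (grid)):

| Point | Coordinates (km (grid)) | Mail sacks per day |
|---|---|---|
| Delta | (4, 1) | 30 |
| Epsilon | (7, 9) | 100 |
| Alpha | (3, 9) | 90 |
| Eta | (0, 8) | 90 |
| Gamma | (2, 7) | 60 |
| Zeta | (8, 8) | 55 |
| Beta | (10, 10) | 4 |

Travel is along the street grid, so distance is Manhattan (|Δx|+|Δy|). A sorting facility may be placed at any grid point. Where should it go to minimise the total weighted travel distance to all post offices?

Manhattan distance separates: Σwᵢ(|x−xᵢ|+|y−yᵢ|) = Σwᵢ|x−xᵢ| + Σwᵢ|y−yᵢ|, so x and y are optimised independently as 1-D weighted medians.
Total weight W = 429; half = 214.5.
x-coordinate, sorted with cumulative weight:
  x=0 (Eta, w=90) cum 90
  x=2 (Gamma, w=60) cum 150
  x=3 (Alpha, w=90) cum 240  ← median
  x=4 (Delta, w=30) cum 270
  x=7 (Epsilon, w=100) cum 370
  x=8 (Zeta, w=55) cum 425
  x=10 (Beta, w=4) cum 429
⇒ x* = 3
y-coordinate, sorted with cumulative weight:
  y=1 (Delta, w=30) cum 30
  y=7 (Gamma, w=60) cum 90
  y=8 (Eta, w=90) cum 180
  y=8 (Zeta, w=55) cum 235  ← median
  y=9 (Epsilon, w=100) cum 335
  y=9 (Alpha, w=90) cum 425
  y=10 (Beta, w=4) cum 429
⇒ y* = 8

(3, 8)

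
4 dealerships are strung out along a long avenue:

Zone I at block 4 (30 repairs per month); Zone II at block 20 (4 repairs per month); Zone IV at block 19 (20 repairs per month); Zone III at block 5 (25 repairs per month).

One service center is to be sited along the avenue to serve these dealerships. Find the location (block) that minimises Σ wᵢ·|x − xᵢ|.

x = 5

For a sum of weighted absolute distances on a line, the optimum is the weighted median (not the mean). Total weight W = 79; half-weight = 39.5.
Sort by position and accumulate weight:
  block 4 (Zone I, w=30) → cum 30
  block 5 (Zone III, w=25) → cum 55  ≥ 39.5 → median here
  block 19 (Zone IV, w=20) → cum 75
  block 20 (Zone II, w=4) → cum 79
Optimal location: block 5.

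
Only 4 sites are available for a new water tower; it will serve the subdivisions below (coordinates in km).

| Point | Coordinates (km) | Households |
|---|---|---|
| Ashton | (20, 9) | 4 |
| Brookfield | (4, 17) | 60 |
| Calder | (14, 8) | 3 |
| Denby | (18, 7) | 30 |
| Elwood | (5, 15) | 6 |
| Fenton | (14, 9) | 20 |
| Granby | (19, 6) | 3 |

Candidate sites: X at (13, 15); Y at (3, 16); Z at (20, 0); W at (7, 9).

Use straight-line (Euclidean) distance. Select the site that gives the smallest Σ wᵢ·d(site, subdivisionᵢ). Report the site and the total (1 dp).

Total weighted distance at each candidate:
  X (13, 15): total = 1096.4
  Y (3, 16): total = 1054.8
  Z (20, 0): total = 2047.0
  W (7, 9): total = 1136.3
Minimum is at Y with total 1054.8 km.

Y, total 1054.8 km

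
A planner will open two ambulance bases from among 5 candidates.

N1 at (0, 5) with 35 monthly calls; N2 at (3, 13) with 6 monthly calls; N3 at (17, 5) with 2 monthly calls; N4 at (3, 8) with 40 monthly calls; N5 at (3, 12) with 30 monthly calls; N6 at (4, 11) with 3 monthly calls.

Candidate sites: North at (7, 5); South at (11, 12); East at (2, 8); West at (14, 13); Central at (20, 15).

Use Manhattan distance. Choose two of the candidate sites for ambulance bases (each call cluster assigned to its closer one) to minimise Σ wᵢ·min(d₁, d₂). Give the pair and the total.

Evaluate every pair (each demand assigned to the nearer of the two):
  {North, East}: total = 436
  {East, West}: total = 438
  {South, East}: total = 442
  {East, Central}: total = 442
  {North, South}: total = 863
  {North, West}: total = 968
  {North, Central}: total = 974
  {South, West}: total = 1450
  {South, Central}: total = 1454
  {West, Central}: total = 1894
Best pair: {North, East} with total 436.

{North, East}, total 436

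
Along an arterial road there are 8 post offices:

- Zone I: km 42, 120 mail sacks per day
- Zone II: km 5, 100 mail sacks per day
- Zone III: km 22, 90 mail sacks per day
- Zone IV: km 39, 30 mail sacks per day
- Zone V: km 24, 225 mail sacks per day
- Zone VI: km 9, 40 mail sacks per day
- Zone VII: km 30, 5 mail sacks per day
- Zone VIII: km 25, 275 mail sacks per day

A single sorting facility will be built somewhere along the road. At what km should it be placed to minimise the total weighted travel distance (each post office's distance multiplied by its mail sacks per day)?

For a sum of weighted absolute distances on a line, the optimum is the weighted median (not the mean). Total weight W = 885; half-weight = 442.5.
Sort by position and accumulate weight:
  km 5 (Zone II, w=100) → cum 100
  km 9 (Zone VI, w=40) → cum 140
  km 22 (Zone III, w=90) → cum 230
  km 24 (Zone V, w=225) → cum 455  ≥ 442.5 → median here
  km 25 (Zone VIII, w=275) → cum 730
  km 30 (Zone VII, w=5) → cum 735
  km 39 (Zone IV, w=30) → cum 765
  km 42 (Zone I, w=120) → cum 885
Optimal location: km 24.

x = 24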